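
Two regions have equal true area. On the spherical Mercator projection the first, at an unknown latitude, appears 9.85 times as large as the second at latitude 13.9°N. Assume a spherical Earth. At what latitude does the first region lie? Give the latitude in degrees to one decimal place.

72.0°

For equal true areas on Mercator, apparent areas scale as sec²φ, so the ratio is cos²φ₂ / cos²φ₁.
cos²φ₂ / cos²φ₁ = 9.85  ⇒  cos φ₁ = cos 13.9° / √9.85 = 0.9707/3.138 = 0.3093.
φ₁ = arccos(0.3093) ≈ 72.0°.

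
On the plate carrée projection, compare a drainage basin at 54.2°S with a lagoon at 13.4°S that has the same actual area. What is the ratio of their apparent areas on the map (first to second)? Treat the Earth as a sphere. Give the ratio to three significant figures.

1.66

For the equirectangular projection with φ₀ = 0 (plate carrée), h = 1 along meridians and k = sec φ along parallels.
Areal scale at 54.2°: h·k = 1.000 × 1.710 = 1.710.
Areal scale at 13.4°: h·k = 1.000 × 1.028 = 1.028.
Ratio = 1.710/1.028 ≈ 1.66.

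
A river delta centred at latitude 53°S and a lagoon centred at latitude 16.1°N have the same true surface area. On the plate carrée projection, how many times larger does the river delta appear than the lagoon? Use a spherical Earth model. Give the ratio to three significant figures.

1.60

In the plate carrée (x = Rλ, y = Rφ), meridians are true-scale (h = 1) and parallels are stretched by k = sec φ.
Areal scale at 53°: h·k = 1.000 × 1.662 = 1.662.
Areal scale at 16.1°: h·k = 1.000 × 1.041 = 1.041.
Ratio = 1.662/1.041 ≈ 1.60.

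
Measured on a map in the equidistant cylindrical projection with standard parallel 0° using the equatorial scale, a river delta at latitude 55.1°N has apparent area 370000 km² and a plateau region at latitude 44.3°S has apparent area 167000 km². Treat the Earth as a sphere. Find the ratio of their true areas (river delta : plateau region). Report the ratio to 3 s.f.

Plate carrée has h = 1 and k = sec φ, giving areal scale sec φ; true area = (apparent area) · cos φ.
True area of river delta: 370000 × cos(55.1°) = 370000 × 0.5721 = 211700 km².
True area of plateau region: 167000 × cos(44.3°) = 167000 × 0.7157 = 119500 km².
Ratio = 211700 / 119500 ≈ 1.77.

1.77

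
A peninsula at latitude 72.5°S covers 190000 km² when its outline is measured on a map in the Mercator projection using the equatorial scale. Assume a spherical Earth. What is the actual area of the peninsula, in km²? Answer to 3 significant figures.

The Mercator projection is conformal; its linear scale factor is the same in every direction and equals sec φ = 1/cos φ.
Areal scale = k² = sec²φ = 1/cos²(72.5°) = 1/0.3007² = 11.06.
True area = apparent / (areal scale) = 190000 / 11.06 ≈ 17200 km².

17200 km²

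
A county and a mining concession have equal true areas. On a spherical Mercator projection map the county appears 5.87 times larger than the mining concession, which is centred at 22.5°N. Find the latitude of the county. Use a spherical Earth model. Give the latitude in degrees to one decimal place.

For equal true areas on Mercator, apparent areas scale as sec²φ, so the ratio is cos²φ₂ / cos²φ₁.
cos²φ₂ / cos²φ₁ = 5.87  ⇒  cos φ₁ = cos 22.5° / √5.87 = 0.9239/2.423 = 0.3813.
φ₁ = arccos(0.3813) ≈ 67.6°.

67.6°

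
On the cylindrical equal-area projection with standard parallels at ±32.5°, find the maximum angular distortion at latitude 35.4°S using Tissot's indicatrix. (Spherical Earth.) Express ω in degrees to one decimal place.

A cylindrical equal-area projection with standard parallel φ₀ has meridian scale h = cos φ / cos φ₀ and parallel scale k = cos φ₀ / cos φ (so areas are preserved, h·k = 1).
At 35.4°: h = 0.9665, k = 1.035; principal scales a = 1.035, b = 0.9665.
sin(ω/2) = (a − b)/(a + b) = 0.06819/2.001 = 0.03407, so ω = 2 arcsin(0.03407) ≈ 3.9°.

3.9°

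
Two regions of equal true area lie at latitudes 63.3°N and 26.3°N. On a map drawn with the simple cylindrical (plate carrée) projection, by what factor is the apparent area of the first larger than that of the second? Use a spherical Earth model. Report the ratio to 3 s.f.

For the equirectangular projection with φ₀ = 0 (plate carrée), h = 1 along meridians and k = sec φ along parallels.
Areal scale at 63.3°: h·k = 1.000 × 2.226 = 2.226.
Areal scale at 26.3°: h·k = 1.000 × 1.115 = 1.115.
Ratio = 2.226/1.115 ≈ 2.00.

2.00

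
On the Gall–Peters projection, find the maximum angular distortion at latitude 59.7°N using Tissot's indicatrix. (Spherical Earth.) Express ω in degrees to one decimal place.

Gall–Peters is a cylindrical equal-area projection with standard parallels at ±45°. Cylindrical equal-area (φ₀ = 45°): h = cos φ / cos 45° along meridians, k = cos 45° / cos φ along parallels; h·k = 1.
At 59.7°: h = 0.7135, k = 1.402; principal scales a = 1.402, b = 0.7135.
sin(ω/2) = (a − b)/(a + b) = 0.6880/2.115 = 0.3253, so ω = 2 arcsin(0.3253) ≈ 38.0°.

38.0°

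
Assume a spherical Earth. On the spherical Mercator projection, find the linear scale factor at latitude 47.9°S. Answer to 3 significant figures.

The Mercator projection is conformal; its linear scale factor is the same in every direction and equals sec φ = 1/cos φ.
k = 1/cos 47.9° = 1/0.6704 = 1.492.

1.49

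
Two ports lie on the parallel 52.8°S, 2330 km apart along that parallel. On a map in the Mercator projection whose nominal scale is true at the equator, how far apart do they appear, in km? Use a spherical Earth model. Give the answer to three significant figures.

3850 km

Mercator is conformal, so the point scale is isotropic: h = k = sec φ = 1/cos φ.
Along the parallel, k = sec 52.8° = 1/0.6046 = 1.654.
Map distance = 2330 × 1.654 ≈ 3850 km.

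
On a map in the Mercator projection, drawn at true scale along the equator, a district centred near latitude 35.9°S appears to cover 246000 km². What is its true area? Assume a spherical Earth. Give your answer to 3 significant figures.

161000 km²

The Mercator projection is conformal; its linear scale factor is the same in every direction and equals sec φ = 1/cos φ.
Areal scale = k² = sec²φ = 1/cos²(35.9°) = 1/0.8100² = 1.524.
True area = apparent / (areal scale) = 246000 / 1.524 ≈ 161000 km².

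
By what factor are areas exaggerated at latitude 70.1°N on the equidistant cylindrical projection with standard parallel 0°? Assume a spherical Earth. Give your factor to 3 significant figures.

2.94

In the plate carrée (x = Rλ, y = Rφ), meridians are true-scale (h = 1) and parallels are stretched by k = sec φ.
Areal scale = h·k = 1 × sec φ; at 70.1°, h = 1.000, k = 2.938, so h·k = 2.938.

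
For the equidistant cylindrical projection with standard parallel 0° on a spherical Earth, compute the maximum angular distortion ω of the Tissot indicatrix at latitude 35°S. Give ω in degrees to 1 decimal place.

11.4°

For the equirectangular projection with φ₀ = 0 (plate carrée), h = 1 along meridians and k = sec φ along parallels.
At 35°: h = 1.000, k = 1.221; principal scales a = 1.221, b = 1.000.
sin(ω/2) = (a − b)/(a + b) = 0.2208/2.221 = 0.09941, so ω = 2 arcsin(0.09941) ≈ 11.4°.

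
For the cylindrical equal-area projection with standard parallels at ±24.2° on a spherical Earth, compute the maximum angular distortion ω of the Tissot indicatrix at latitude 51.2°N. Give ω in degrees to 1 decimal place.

42.0°

Cylindrical equal-area (φ₀ = 24.2°): h = cos φ / cos 24.2° along meridians, k = cos 24.2° / cos φ along parallels; h·k = 1.
At 51.2°: h = 0.6870, k = 1.456; principal scales a = 1.456, b = 0.6870.
sin(ω/2) = (a − b)/(a + b) = 0.7687/2.143 = 0.3588, so ω = 2 arcsin(0.3588) ≈ 42.0°.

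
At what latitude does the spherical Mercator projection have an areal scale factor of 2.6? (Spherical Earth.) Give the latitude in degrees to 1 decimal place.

51.7°

Mercator areal scale is sec²φ.
sec²φ = 2.6  ⇒  cos²φ = 0.3846  ⇒  cos φ = 0.6202.
φ = arccos(0.6202) ≈ 51.7°.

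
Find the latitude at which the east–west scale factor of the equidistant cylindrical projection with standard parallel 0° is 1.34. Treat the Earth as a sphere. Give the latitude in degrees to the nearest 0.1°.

Plate carrée: h = 1, k = sec φ along parallels.
sec φ = 1.34  ⇒  cos φ = 0.7463  ⇒  φ ≈ 41.7°.

41.7°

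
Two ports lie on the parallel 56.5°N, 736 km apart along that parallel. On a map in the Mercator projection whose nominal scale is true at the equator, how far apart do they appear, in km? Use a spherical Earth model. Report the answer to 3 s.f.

1330 km

For Mercator, h = k = sec φ (a conformal cylindrical projection has a single point scale, 1/cos φ).
Along the parallel, k = sec 56.5° = 1/0.5519 = 1.812.
Map distance = 736 × 1.812 ≈ 1330 km.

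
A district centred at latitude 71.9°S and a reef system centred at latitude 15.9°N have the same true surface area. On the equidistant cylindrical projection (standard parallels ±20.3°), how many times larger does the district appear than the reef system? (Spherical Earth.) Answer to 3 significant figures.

With standard parallel φ₀ = 20.3°, the equirectangular projection gives x = Rλ cos φ₀, y = Rφ, so h = 1 and k = cos 20.3° / cos φ.
Areal scale at 71.9°: h·k = 1.000 × 3.019 = 3.019.
Areal scale at 15.9°: h·k = 1.000 × 0.9752 = 0.9752.
Ratio = 3.019/0.9752 ≈ 3.10.

3.10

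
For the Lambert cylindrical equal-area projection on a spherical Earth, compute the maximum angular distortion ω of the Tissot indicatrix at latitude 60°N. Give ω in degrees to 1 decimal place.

The Lambert cylindrical equal-area projection is the cylindrical equal-area projection with its standard parallel at the equator (φ₀ = 0). A cylindrical equal-area projection with standard parallel φ₀ has meridian scale h = cos φ / cos φ₀ and parallel scale k = cos φ₀ / cos φ (so areas are preserved, h·k = 1).
At 60°: h = 0.5000, k = 2.000; principal scales a = 2.000, b = 0.5000.
sin(ω/2) = (a − b)/(a + b) = 1.500/2.500 = 0.6000, so ω = 2 arcsin(0.6000) ≈ 73.7°.

73.7°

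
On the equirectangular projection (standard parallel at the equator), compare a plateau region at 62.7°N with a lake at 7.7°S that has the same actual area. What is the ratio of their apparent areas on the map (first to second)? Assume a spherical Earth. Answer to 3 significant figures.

For the equirectangular projection with φ₀ = 0 (plate carrée), h = 1 along meridians and k = sec φ along parallels.
Areal scale at 62.7°: h·k = 1.000 × 2.180 = 2.180.
Areal scale at 7.7°: h·k = 1.000 × 1.009 = 1.009.
Ratio = 2.180/1.009 ≈ 2.16.

2.16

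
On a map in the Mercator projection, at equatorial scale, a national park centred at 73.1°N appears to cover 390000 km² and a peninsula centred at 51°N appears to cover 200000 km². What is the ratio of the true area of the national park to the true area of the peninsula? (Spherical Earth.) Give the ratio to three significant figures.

Since Mercator area scale is 1/cos²φ, the true area equals the apparent area multiplied by cos²φ.
True area of national park: 390000 × cos²(73.1°) = 390000 × 0.08451 = 32960 km².
True area of peninsula: 200000 × cos²(51°) = 200000 × 0.3960 = 79210 km².
Ratio = 32960 / 79210 ≈ 0.416.

0.416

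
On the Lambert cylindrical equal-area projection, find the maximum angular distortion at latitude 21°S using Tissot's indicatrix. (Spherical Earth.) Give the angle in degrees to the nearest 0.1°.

The Lambert cylindrical equal-area projection is the cylindrical equal-area projection with its standard parallel at the equator (φ₀ = 0). For cylindrical equal-area with standard parallel φ₀, h = cos φ / cos φ₀ and k = cos φ₀ / cos φ, so h·k = 1.
At 21°: h = 0.9336, k = 1.071; principal scales a = 1.071, b = 0.9336.
sin(ω/2) = (a − b)/(a + b) = 0.1376/2.005 = 0.06862, so ω = 2 arcsin(0.06862) ≈ 7.9°.

7.9°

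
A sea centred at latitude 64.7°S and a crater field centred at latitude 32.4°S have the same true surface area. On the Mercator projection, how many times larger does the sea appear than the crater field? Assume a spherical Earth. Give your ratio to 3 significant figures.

3.90

On Mercator, area is exaggerated by sec²φ = 1/cos²φ.
At 64.7°: sec²(64.7°) = 1/0.4274² = 5.475.
At 32.4°: sec²(32.4°) = 1/0.8443² = 1.403.
Ratio = 5.475/1.403 = cos²(32.4°)/cos²(64.7°) ≈ 3.90.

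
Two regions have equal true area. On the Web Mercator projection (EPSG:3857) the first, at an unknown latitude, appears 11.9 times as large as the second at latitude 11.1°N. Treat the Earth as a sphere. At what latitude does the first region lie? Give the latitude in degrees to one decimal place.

73.5°

On Mercator, (apparent₁)/(apparent₂) = sec²φ₁ / sec²φ₂ when true areas are equal.
cos²φ₂ / cos²φ₁ = 11.9  ⇒  cos φ₁ = cos 11.1° / √11.9 = 0.9813/3.450 = 0.2845.
φ₁ = arccos(0.2845) ≈ 73.5°.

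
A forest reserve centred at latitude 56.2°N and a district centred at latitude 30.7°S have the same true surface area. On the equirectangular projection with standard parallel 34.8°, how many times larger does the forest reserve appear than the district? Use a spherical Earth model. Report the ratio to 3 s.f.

1.55

The equidistant cylindrical projection with φ₀ = 34.8° has h = 1 (meridians true) and k = cos φ₀ / cos φ along parallels.
Areal scale at 56.2°: h·k = 1.000 × 1.476 = 1.476.
Areal scale at 30.7°: h·k = 1.000 × 0.9550 = 0.9550.
Ratio = 1.476/0.9550 ≈ 1.55.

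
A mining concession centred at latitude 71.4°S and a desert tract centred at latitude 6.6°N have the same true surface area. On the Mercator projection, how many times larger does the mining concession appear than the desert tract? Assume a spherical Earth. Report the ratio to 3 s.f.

Mercator is conformal with k = sec φ, so areal scale = k² = sec²φ.
At 71.4°: sec²(71.4°) = 1/0.3190² = 9.829.
At 6.6°: sec²(6.6°) = 1/0.9934² = 1.013.
Ratio = 9.829/1.013 = cos²(6.6°)/cos²(71.4°) ≈ 9.70.

9.70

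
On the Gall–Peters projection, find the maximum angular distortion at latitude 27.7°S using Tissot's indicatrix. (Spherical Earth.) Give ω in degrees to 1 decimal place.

Gall–Peters is a cylindrical equal-area projection with standard parallels at ±45°. Cylindrical equal-area (φ₀ = 45°): h = cos φ / cos 45° along meridians, k = cos 45° / cos φ along parallels; h·k = 1.
At 27.7°: h = 1.252, k = 0.7986; principal scales a = 1.252, b = 0.7986.
sin(ω/2) = (a − b)/(a + b) = 0.4535/2.051 = 0.2211, so ω = 2 arcsin(0.2211) ≈ 25.6°.

25.6°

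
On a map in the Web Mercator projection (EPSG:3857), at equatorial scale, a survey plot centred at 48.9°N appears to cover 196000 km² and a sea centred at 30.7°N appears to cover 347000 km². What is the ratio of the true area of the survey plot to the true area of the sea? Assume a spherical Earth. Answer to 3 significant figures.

Mercator's areal exaggeration is sec²φ; hence true area = (apparent area) · cos²φ.
True area of survey plot: 196000 × cos²(48.9°) = 196000 × 0.4321 = 84700 km².
True area of sea: 347000 × cos²(30.7°) = 347000 × 0.7393 = 256600 km².
Ratio = 84700 / 256600 ≈ 0.330.

0.330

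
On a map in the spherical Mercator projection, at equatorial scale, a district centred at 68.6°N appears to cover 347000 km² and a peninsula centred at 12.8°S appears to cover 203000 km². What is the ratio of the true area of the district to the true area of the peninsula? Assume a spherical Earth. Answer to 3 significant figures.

Mercator's areal exaggeration is sec²φ; hence true area = (apparent area) · cos²φ.
True area of district: 347000 × cos²(68.6°) = 347000 × 0.1331 = 46200 km².
True area of peninsula: 203000 × cos²(12.8°) = 203000 × 0.9509 = 193000 km².
Ratio = 46200 / 193000 ≈ 0.239.

0.239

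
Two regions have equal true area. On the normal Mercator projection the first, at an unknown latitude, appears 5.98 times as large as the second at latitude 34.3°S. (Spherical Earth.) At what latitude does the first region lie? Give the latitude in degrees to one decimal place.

70.3°

On Mercator, (apparent₁)/(apparent₂) = sec²φ₁ / sec²φ₂ when true areas are equal.
cos²φ₂ / cos²φ₁ = 5.98  ⇒  cos φ₁ = cos 34.3° / √5.98 = 0.8261/2.445 = 0.3378.
φ₁ = arccos(0.3378) ≈ 70.3°.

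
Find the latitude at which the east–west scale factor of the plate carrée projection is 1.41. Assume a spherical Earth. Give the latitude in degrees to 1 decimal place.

44.8°

Plate carrée: h = 1, k = sec φ along parallels.
sec φ = 1.41  ⇒  cos φ = 0.7092  ⇒  φ ≈ 44.8°.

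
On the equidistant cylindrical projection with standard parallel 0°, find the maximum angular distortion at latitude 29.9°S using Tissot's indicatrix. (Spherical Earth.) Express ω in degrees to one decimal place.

Plate carrée maps x = Rλ, y = Rφ. The meridian scale is h = 1 and the parallel scale is k = 1/cos φ = sec φ.
At 29.9°: h = 1.000, k = 1.154; principal scales a = 1.154, b = 1.000.
sin(ω/2) = (a − b)/(a + b) = 0.1535/2.154 = 0.07130, so ω = 2 arcsin(0.07130) ≈ 8.2°.

8.2°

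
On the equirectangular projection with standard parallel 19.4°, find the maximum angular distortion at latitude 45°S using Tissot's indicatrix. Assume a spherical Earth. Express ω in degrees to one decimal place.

With standard parallel φ₀ = 19.4°, the equirectangular projection gives x = Rλ cos φ₀, y = Rφ, so h = 1 and k = cos 19.4° / cos φ.
At 45°: h = 1.000, k = 1.334; principal scales a = 1.334, b = 1.000.
sin(ω/2) = (a − b)/(a + b) = 0.3339/2.334 = 0.1431, so ω = 2 arcsin(0.1431) ≈ 16.5°.

16.5°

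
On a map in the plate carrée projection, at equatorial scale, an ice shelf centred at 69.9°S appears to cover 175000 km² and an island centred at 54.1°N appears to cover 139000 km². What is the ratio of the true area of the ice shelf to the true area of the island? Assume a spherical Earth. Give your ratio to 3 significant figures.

On the plate carrée, areal scale = h·k = 1 × sec φ, so true area = apparent × cos φ.
True area of ice shelf: 175000 × cos(69.9°) = 175000 × 0.3437 = 60140 km².
True area of island: 139000 × cos(54.1°) = 139000 × 0.5864 = 81510 km².
Ratio = 60140 / 81510 ≈ 0.738.

0.738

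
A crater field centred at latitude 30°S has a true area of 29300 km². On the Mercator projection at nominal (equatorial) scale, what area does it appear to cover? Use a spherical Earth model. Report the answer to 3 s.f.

Mercator is conformal, so the point scale is isotropic: h = k = sec φ = 1/cos φ.
Areal scale = k² = sec²φ = 1/cos²(30°) = 1/0.8660² = 1.333.
Apparent area = 29300 × 1.333 ≈ 39100 km².

39100 km²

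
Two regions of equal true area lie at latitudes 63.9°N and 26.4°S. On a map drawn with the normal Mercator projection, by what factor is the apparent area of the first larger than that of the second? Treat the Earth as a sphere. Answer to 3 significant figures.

Mercator areal scale is sec²φ.
At 63.9°: sec²(63.9°) = 1/0.4399² = 5.167.
At 26.4°: sec²(26.4°) = 1/0.8957² = 1.246.
Ratio = 5.167/1.246 = cos²(26.4°)/cos²(63.9°) ≈ 4.15.

4.15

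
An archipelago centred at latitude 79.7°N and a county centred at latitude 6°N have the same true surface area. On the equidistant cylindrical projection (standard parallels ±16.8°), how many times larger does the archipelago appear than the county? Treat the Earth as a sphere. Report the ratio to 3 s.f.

With standard parallel φ₀ = 16.8°, the equirectangular projection gives x = Rλ cos φ₀, y = Rφ, so h = 1 and k = cos 16.8° / cos φ.
Areal scale at 79.7°: h·k = 1.000 × 5.354 = 5.354.
Areal scale at 6°: h·k = 1.000 × 0.9626 = 0.9626.
Ratio = 5.354/0.9626 ≈ 5.56.

5.56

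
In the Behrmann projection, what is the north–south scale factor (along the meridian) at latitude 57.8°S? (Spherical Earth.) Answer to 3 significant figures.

0.615

The Behrmann projection is cylindrical equal-area with φ₀ = 30°. A cylindrical equal-area projection with standard parallel φ₀ has meridian scale h = cos φ / cos φ₀ and parallel scale k = cos φ₀ / cos φ (so areas are preserved, h·k = 1).
h = cos 57.8° / cos 30° = 0.5329/0.8660 = 0.6153.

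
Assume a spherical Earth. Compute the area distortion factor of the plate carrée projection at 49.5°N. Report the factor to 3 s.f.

In the plate carrée (x = Rλ, y = Rφ), meridians are true-scale (h = 1) and parallels are stretched by k = sec φ.
Areal scale = h·k = 1 × sec φ; at 49.5°, h = 1.000, k = 1.540, so h·k = 1.540.

1.54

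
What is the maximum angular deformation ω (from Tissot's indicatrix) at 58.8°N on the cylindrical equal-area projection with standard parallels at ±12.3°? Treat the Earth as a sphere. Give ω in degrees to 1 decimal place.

For cylindrical equal-area with standard parallel φ₀, h = cos φ / cos φ₀ and k = cos φ₀ / cos φ, so h·k = 1.
At 58.8°: h = 0.5302, k = 1.886; principal scales a = 1.886, b = 0.5302.
sin(ω/2) = (a − b)/(a + b) = 1.356/2.416 = 0.5611, so ω = 2 arcsin(0.5611) ≈ 68.3°.

68.3°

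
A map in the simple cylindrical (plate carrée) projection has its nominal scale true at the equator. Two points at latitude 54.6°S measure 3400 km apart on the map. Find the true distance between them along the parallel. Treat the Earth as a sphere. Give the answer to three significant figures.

For the equirectangular projection with φ₀ = 0 (plate carrée), h = 1 along meridians and k = sec φ along parallels.
Along the parallel at 54.6°, map distances are exaggerated by k = sec 54.6° = 1.726.
True distance = 3400 / 1.726 = 3400 × cos 54.6° ≈ 1970 km.

1970 km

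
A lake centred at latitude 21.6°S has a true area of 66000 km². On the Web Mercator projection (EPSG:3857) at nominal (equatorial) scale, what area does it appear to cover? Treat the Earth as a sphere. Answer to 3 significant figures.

The Mercator projection is conformal; its linear scale factor is the same in every direction and equals sec φ = 1/cos φ.
Areal scale = k² = sec²φ = 1/cos²(21.6°) = 1/0.9298² = 1.157.
Apparent area = 66000 × 1.157 ≈ 76300 km².

76300 km²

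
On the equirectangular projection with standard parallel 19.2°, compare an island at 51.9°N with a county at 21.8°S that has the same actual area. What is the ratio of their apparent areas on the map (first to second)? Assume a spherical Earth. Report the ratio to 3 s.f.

With standard parallel φ₀ = 19.2°, the equirectangular projection gives x = Rλ cos φ₀, y = Rφ, so h = 1 and k = cos 19.2° / cos φ.
Areal scale at 51.9°: h·k = 1.000 × 1.531 = 1.531.
Areal scale at 21.8°: h·k = 1.000 × 1.017 = 1.017.
Ratio = 1.531/1.017 ≈ 1.50.

1.50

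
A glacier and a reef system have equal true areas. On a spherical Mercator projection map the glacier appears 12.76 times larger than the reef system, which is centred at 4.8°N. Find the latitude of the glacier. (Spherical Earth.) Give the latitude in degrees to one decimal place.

On Mercator, (apparent₁)/(apparent₂) = sec²φ₁ / sec²φ₂ when true areas are equal.
cos²φ₂ / cos²φ₁ = 12.76  ⇒  cos φ₁ = cos 4.8° / √12.76 = 0.9965/3.572 = 0.2790.
φ₁ = arccos(0.2790) ≈ 73.8°.

73.8°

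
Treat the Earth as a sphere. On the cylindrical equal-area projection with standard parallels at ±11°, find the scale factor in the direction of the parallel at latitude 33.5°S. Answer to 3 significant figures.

For cylindrical equal-area with standard parallel φ₀, h = cos φ / cos φ₀ and k = cos φ₀ / cos φ, so h·k = 1.
k = cos 11° / cos 33.5° = 0.9816/0.8339 = 1.177.

1.18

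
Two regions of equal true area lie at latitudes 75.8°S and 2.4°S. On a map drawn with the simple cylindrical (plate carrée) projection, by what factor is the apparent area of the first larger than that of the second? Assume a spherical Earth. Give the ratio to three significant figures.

Plate carrée maps x = Rλ, y = Rφ. The meridian scale is h = 1 and the parallel scale is k = 1/cos φ = sec φ.
Areal scale at 75.8°: h·k = 1.000 × 4.077 = 4.077.
Areal scale at 2.4°: h·k = 1.000 × 1.001 = 1.001.
Ratio = 4.077/1.001 ≈ 4.07.

4.07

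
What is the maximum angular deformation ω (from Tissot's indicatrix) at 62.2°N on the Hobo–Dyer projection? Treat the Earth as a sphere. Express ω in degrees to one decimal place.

58.2°

Hobo–Dyer is a cylindrical equal-area projection with standard parallels at ±37.5°. Cylindrical equal-area (φ₀ = 37.5°): h = cos φ / cos 37.5° along meridians, k = cos 37.5° / cos φ along parallels; h·k = 1.
At 62.2°: h = 0.5879, k = 1.701; principal scales a = 1.701, b = 0.5879.
sin(ω/2) = (a − b)/(a + b) = 1.113/2.289 = 0.4863, so ω = 2 arcsin(0.4863) ≈ 58.2°.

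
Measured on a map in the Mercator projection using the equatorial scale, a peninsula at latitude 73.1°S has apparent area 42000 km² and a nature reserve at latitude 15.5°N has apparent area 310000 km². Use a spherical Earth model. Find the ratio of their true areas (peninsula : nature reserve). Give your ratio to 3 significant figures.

On Mercator the areal scale is sec²φ, so true area = apparent × cos²φ.
True area of peninsula: 42000 × cos²(73.1°) = 42000 × 0.08451 = 3549 km².
True area of nature reserve: 310000 × cos²(15.5°) = 310000 × 0.9286 = 287900 km².
Ratio = 3549 / 287900 ≈ 0.0123.

0.0123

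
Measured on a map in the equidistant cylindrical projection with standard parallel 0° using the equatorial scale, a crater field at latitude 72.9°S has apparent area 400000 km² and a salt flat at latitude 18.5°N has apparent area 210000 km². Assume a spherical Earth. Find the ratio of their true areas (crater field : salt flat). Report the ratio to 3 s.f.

0.591

Plate carrée has h = 1 and k = sec φ, giving areal scale sec φ; true area = (apparent area) · cos φ.
True area of crater field: 400000 × cos(72.9°) = 400000 × 0.2940 = 117600 km².
True area of salt flat: 210000 × cos(18.5°) = 210000 × 0.9483 = 199100 km².
Ratio = 117600 / 199100 ≈ 0.591.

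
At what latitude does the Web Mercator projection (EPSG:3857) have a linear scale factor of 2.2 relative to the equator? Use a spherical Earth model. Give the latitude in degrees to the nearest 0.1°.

Mercator scale is k = sec φ = 1/cos φ.
1/cos φ = 2.2  ⇒  cos φ = 0.4545  ⇒  φ = arccos(0.4545) ≈ 63.0°.

63.0°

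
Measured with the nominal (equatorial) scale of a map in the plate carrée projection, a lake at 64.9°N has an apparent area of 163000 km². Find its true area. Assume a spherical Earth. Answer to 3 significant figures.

69100 km²

In the plate carrée (x = Rλ, y = Rφ), meridians are true-scale (h = 1) and parallels are stretched by k = sec φ.
Areal scale = h·k = 1 × sec φ; at 64.9°, h = 1.000, k = 2.357, so h·k = 2.357.
True area = apparent / (areal scale) = 163000 / 2.357 ≈ 69100 km².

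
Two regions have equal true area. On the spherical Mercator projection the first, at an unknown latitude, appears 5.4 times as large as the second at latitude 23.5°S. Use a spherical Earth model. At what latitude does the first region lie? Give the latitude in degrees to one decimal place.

For equal true areas on Mercator, apparent areas scale as sec²φ, so the ratio is cos²φ₂ / cos²φ₁.
cos²φ₂ / cos²φ₁ = 5.4  ⇒  cos φ₁ = cos 23.5° / √5.4 = 0.9171/2.324 = 0.3946.
φ₁ = arccos(0.3946) ≈ 66.8°.

66.8°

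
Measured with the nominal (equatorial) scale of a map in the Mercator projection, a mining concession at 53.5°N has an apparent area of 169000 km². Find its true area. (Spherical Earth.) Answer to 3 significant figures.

For Mercator, h = k = sec φ (a conformal cylindrical projection has a single point scale, 1/cos φ).
Areal scale = k² = sec²φ = 1/cos²(53.5°) = 1/0.5948² = 2.826.
True area = apparent / (areal scale) = 169000 / 2.826 ≈ 59800 km².

59800 km²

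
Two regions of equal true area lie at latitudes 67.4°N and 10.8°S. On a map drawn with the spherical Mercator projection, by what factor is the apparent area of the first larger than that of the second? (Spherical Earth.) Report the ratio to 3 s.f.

6.53

On Mercator, area is exaggerated by sec²φ = 1/cos²φ.
At 67.4°: sec²(67.4°) = 1/0.3843² = 6.771.
At 10.8°: sec²(10.8°) = 1/0.9823² = 1.036.
Ratio = 6.771/1.036 = cos²(10.8°)/cos²(67.4°) ≈ 6.53.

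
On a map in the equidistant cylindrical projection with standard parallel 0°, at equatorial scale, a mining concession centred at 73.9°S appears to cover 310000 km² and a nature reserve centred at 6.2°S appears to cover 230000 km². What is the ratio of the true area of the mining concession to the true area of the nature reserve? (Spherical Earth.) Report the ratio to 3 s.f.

0.376

On the plate carrée, areal scale = h·k = 1 × sec φ, so true area = apparent × cos φ.
True area of mining concession: 310000 × cos(73.9°) = 310000 × 0.2773 = 85970 km².
True area of nature reserve: 230000 × cos(6.2°) = 230000 × 0.9942 = 228700 km².
Ratio = 85970 / 228700 ≈ 0.376.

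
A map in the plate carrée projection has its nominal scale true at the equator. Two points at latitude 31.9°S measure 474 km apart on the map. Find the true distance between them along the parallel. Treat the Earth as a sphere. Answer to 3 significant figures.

402 km

For the equirectangular projection with φ₀ = 0 (plate carrée), h = 1 along meridians and k = sec φ along parallels.
Along the parallel at 31.9°, map distances are exaggerated by k = sec 31.9° = 1.178.
True distance = 474 / 1.178 = 474 × cos 31.9° ≈ 402 km.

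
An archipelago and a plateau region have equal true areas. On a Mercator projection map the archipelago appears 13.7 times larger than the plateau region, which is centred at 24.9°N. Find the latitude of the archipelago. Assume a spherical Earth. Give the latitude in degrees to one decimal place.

On Mercator, (apparent₁)/(apparent₂) = sec²φ₁ / sec²φ₂ when true areas are equal.
cos²φ₂ / cos²φ₁ = 13.7  ⇒  cos φ₁ = cos 24.9° / √13.7 = 0.9070/3.701 = 0.2451.
φ₁ = arccos(0.2451) ≈ 75.8°.

75.8°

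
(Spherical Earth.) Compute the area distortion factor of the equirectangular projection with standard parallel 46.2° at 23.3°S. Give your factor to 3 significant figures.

0.754

In the equirectangular projection with standard parallel φ₀ = 46.2° (x = Rλ cos φ₀, y = Rφ), meridians are true-scale (h = 1) and the parallel scale is k = cos φ₀ / cos φ.
Areal scale = h·k = 1 × cos φ₀ / cos φ; at 23.3°, h = 1.000, k = 0.7536, so h·k = 0.7536.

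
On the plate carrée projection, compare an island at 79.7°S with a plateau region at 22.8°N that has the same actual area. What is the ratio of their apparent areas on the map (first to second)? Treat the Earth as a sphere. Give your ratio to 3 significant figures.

5.16

For the equirectangular projection with φ₀ = 0 (plate carrée), h = 1 along meridians and k = sec φ along parallels.
Areal scale at 79.7°: h·k = 1.000 × 5.593 = 5.593.
Areal scale at 22.8°: h·k = 1.000 × 1.085 = 1.085.
Ratio = 5.593/1.085 ≈ 5.16.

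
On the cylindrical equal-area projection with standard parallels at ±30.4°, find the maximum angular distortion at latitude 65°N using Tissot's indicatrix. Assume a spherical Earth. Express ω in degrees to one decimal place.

A cylindrical equal-area projection with standard parallel φ₀ has meridian scale h = cos φ / cos φ₀ and parallel scale k = cos φ₀ / cos φ (so areas are preserved, h·k = 1).
At 65°: h = 0.4900, k = 2.041; principal scales a = 2.041, b = 0.4900.
sin(ω/2) = (a − b)/(a + b) = 1.551/2.531 = 0.6128, so ω = 2 arcsin(0.6128) ≈ 75.6°.

75.6°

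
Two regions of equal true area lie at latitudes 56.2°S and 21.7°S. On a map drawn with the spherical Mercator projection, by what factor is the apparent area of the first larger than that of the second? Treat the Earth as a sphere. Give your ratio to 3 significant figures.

On Mercator, area is exaggerated by sec²φ = 1/cos²φ.
At 56.2°: sec²(56.2°) = 1/0.5563² = 3.231.
At 21.7°: sec²(21.7°) = 1/0.9291² = 1.158.
Ratio = 3.231/1.158 = cos²(21.7°)/cos²(56.2°) ≈ 2.79.

2.79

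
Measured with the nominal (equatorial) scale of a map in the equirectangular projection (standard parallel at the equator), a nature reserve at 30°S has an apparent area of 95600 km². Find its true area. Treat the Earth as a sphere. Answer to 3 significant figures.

For the equirectangular projection with φ₀ = 0 (plate carrée), h = 1 along meridians and k = sec φ along parallels.
Areal scale = h·k = 1 × sec φ; at 30°, h = 1.000, k = 1.155, so h·k = 1.155.
True area = apparent / (areal scale) = 95600 / 1.155 ≈ 82800 km².

82800 km²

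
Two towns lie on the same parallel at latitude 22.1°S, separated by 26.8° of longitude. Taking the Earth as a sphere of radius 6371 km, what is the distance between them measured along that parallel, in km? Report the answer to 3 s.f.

Arc length along a parallel = R cos φ · Δλ (with Δλ in radians).
= 6371 × cos 22.1° × (26.8° × π/180) = 6371 × 0.9265 × 0.4677 ≈ 2760 km.

2760 km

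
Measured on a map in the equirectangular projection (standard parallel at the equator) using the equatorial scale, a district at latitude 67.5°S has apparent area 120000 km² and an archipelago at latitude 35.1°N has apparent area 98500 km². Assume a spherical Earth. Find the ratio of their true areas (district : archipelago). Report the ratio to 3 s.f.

0.570

Plate carrée has h = 1 and k = sec φ, giving areal scale sec φ; true area = (apparent area) · cos φ.
True area of district: 120000 × cos(67.5°) = 120000 × 0.3827 = 45920 km².
True area of archipelago: 98500 × cos(35.1°) = 98500 × 0.8181 = 80590 km².
Ratio = 45920 / 80590 ≈ 0.570.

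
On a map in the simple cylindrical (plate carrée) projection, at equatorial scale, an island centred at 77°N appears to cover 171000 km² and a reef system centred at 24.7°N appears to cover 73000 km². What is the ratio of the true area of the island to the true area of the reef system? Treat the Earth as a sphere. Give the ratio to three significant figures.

Plate carrée has h = 1 and k = sec φ, giving areal scale sec φ; true area = (apparent area) · cos φ.
True area of island: 171000 × cos(77°) = 171000 × 0.2250 = 38470 km².
True area of reef system: 73000 × cos(24.7°) = 73000 × 0.9085 = 66320 km².
Ratio = 38470 / 66320 ≈ 0.580.

0.580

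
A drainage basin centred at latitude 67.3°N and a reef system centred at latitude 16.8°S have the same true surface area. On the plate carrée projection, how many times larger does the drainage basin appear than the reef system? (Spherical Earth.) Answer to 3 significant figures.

Plate carrée maps x = Rλ, y = Rφ. The meridian scale is h = 1 and the parallel scale is k = 1/cos φ = sec φ.
Areal scale at 67.3°: h·k = 1.000 × 2.591 = 2.591.
Areal scale at 16.8°: h·k = 1.000 × 1.045 = 1.045.
Ratio = 2.591/1.045 ≈ 2.48.

2.48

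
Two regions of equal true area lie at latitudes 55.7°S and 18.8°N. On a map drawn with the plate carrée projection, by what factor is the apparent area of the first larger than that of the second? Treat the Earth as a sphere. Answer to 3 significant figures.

For the equirectangular projection with φ₀ = 0 (plate carrée), h = 1 along meridians and k = sec φ along parallels.
Areal scale at 55.7°: h·k = 1.000 × 1.775 = 1.775.
Areal scale at 18.8°: h·k = 1.000 × 1.056 = 1.056.
Ratio = 1.775/1.056 ≈ 1.68.

1.68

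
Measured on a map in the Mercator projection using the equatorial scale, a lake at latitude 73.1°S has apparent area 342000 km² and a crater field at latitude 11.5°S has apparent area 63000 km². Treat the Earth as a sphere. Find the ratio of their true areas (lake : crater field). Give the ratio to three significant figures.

On Mercator the areal scale is sec²φ, so true area = apparent × cos²φ.
True area of lake: 342000 × cos²(73.1°) = 342000 × 0.08451 = 28900 km².
True area of crater field: 63000 × cos²(11.5°) = 63000 × 0.9603 = 60500 km².
Ratio = 28900 / 60500 ≈ 0.478.

0.478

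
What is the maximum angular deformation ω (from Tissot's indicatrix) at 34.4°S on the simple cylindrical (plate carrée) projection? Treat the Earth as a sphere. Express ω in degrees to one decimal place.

11.0°

For the equirectangular projection with φ₀ = 0 (plate carrée), h = 1 along meridians and k = sec φ along parallels.
At 34.4°: h = 1.000, k = 1.212; principal scales a = 1.212, b = 1.000.
sin(ω/2) = (a − b)/(a + b) = 0.2120/2.212 = 0.09582, so ω = 2 arcsin(0.09582) ≈ 11.0°.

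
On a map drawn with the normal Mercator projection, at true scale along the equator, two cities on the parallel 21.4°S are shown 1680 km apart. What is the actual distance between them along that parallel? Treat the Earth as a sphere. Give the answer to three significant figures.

1560 km

The Mercator projection is conformal; its linear scale factor is the same in every direction and equals sec φ = 1/cos φ.
Along the parallel at 21.4°, map distances are exaggerated by k = sec 21.4° = 1.074.
True distance = 1680 / 1.074 = 1680 × cos 21.4° ≈ 1560 km.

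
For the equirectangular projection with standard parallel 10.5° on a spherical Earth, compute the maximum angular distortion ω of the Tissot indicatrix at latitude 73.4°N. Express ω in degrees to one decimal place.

66.7°

The equidistant cylindrical projection with φ₀ = 10.5° has h = 1 (meridians true) and k = cos φ₀ / cos φ along parallels.
At 73.4°: h = 1.000, k = 3.442; principal scales a = 3.442, b = 1.000.
sin(ω/2) = (a − b)/(a + b) = 2.442/4.442 = 0.5497, so ω = 2 arcsin(0.5497) ≈ 66.7°.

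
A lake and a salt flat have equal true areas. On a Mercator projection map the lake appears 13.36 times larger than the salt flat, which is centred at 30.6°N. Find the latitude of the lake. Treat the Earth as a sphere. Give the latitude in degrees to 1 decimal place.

On Mercator, (apparent₁)/(apparent₂) = sec²φ₁ / sec²φ₂ when true areas are equal.
cos²φ₂ / cos²φ₁ = 13.36  ⇒  cos φ₁ = cos 30.6° / √13.36 = 0.8607/3.655 = 0.2355.
φ₁ = arccos(0.2355) ≈ 76.4°.

76.4°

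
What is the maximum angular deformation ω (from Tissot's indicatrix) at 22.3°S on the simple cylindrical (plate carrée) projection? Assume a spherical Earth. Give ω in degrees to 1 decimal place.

4.5°

In the plate carrée (x = Rλ, y = Rφ), meridians are true-scale (h = 1) and parallels are stretched by k = sec φ.
At 22.3°: h = 1.000, k = 1.081; principal scales a = 1.081, b = 1.000.
sin(ω/2) = (a − b)/(a + b) = 0.08084/2.081 = 0.03885, so ω = 2 arcsin(0.03885) ≈ 4.5°.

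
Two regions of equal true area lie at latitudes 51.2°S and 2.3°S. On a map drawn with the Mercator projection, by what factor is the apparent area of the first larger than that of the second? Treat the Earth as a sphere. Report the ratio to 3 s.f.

On Mercator, area is exaggerated by sec²φ = 1/cos²φ.
At 51.2°: sec²(51.2°) = 1/0.6266² = 2.547.
At 2.3°: sec²(2.3°) = 1/0.9992² = 1.002.
Ratio = 2.547/1.002 = cos²(2.3°)/cos²(51.2°) ≈ 2.54.

2.54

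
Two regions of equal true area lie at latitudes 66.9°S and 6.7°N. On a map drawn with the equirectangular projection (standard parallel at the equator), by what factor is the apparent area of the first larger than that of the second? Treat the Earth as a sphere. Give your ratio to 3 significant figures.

2.53

For the equirectangular projection with φ₀ = 0 (plate carrée), h = 1 along meridians and k = sec φ along parallels.
Areal scale at 66.9°: h·k = 1.000 × 2.549 = 2.549.
Areal scale at 6.7°: h·k = 1.000 × 1.007 = 1.007.
Ratio = 2.549/1.007 ≈ 2.53.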